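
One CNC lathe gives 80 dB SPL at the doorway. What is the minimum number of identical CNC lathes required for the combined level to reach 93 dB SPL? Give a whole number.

N identical sources give L₁ + 10·log₁₀ N, so require 10·log₁₀ N ≥ 93 − 80 = 13.0 dB.
N ≥ 10^(13.0/10) = 19.953, so N = 20.

20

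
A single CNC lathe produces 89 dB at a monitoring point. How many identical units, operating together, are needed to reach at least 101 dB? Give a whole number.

The shortfall is 101 − 89 = 12.0 dB, and N units add 10·log₁₀ N, so need 10·log₁₀ N ≥ 12.0.
N ≥ 10^(12.0/10) = 15.849, so N = 16.

16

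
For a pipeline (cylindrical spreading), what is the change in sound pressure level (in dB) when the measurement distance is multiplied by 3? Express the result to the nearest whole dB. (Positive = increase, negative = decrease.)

With cylindrical spreading the level changes by −10·log₁₀(r₂/r₁).
ΔL = −10·log₁₀(3) = -4.77 dB.

-5 dB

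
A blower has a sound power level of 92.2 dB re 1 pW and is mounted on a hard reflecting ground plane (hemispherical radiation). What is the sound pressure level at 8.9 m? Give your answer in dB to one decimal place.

65.2 dB

Free-field hemispherical radiation: L_p = L_w − 10·log₁₀(2π·r²), r = 8.9 m.
2π·r² = 497.7 m², 10·log₁₀ of that is 26.970 dB.
L_p = 92.2 − 26.970 = 65.23 dB.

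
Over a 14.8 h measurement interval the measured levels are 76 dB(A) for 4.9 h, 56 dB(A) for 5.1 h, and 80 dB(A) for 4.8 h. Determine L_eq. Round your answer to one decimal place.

76.6 dB(A)

Weight each interval's intensity by its duration and average over T = 14.8 h:
Σ tᵢ·10^(Lᵢ/10) = 4.9·10^(76/10) + 5.1·10^(56/10) + 4.8·10^(80/10) = 6.771e+08.
L_eq = 10·log₁₀(6.771e+08/14.8) = 76.60 dB(A).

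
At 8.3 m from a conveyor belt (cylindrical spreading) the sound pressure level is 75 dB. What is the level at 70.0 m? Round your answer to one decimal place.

65.7 dB

Cylindrical spreading from a line source gives a 10·log₁₀(r₂/r₁) drop.
L₂ = 75 − 10·log₁₀(70.0/8.3) = 75 − 9.260 = 65.74 dB.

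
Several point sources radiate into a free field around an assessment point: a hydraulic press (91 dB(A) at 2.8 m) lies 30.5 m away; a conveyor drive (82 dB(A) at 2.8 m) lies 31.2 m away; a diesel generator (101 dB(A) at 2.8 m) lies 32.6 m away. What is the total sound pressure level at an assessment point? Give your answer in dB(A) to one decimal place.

80.2 dB(A)

Propagate each source to the receiver with L = L_ref − 20·log₁₀(r/r_ref), then add intensities.
hydraulic press: 91 − 20·log₁₀(30.5/2.8) = 91 − 20.74 = 70.26 dB(A).
conveyor drive: 82 − 20·log₁₀(31.2/2.8) = 82 − 20.94 = 61.06 dB(A).
diesel generator: 101 − 20·log₁₀(32.6/2.8) = 101 − 21.32 = 79.68 dB(A).
Σ 10^(L/10) = 1.048e+08 → L_total = 10·log₁₀(1.048e+08) = 80.20 dB(A).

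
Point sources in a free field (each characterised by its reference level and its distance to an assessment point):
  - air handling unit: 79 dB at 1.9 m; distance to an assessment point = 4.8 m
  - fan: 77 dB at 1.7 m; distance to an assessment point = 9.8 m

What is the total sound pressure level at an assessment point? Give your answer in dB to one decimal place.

71.4 dB

Apply inverse-square spreading to bring every level to the receiver, then sum 10^(L/10).
air handling unit: 79 − 20·log₁₀(4.8/1.9) = 79 − 8.05 = 70.95 dB.
fan: 77 − 20·log₁₀(9.8/1.7) = 77 − 15.22 = 61.78 dB.
Σ 10^(L/10) = 1.395e+07 → L_total = 10·log₁₀(1.395e+07) = 71.45 dB.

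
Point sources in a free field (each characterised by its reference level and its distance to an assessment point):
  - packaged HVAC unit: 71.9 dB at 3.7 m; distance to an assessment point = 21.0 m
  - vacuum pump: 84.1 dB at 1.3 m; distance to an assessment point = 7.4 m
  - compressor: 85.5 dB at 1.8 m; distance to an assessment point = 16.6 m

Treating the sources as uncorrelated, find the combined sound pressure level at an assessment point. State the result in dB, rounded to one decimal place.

71.0 dB

First find each source's level at the receiver (point-source: −20·log₁₀(r/r_ref)), then combine on an intensity basis.
packaged HVAC unit: 71.9 − 20·log₁₀(21.0/3.7) = 71.9 − 15.08 = 56.82 dB.
vacuum pump: 84.1 − 20·log₁₀(7.4/1.3) = 84.1 − 15.11 = 68.99 dB.
compressor: 85.5 − 20·log₁₀(16.6/1.8) = 85.5 − 19.30 = 66.20 dB.
Σ 10^(L/10) = 1.259e+07 → L_total = 10·log₁₀(1.259e+07) = 71.00 dB.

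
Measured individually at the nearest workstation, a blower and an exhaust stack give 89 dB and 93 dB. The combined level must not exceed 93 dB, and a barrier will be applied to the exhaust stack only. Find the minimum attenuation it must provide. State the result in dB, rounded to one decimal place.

2.2 dB

The untreated sources together contribute 10^(89/10) = 7.943e+08, i.e. 89.00 dB.
To meet 93 dB overall, the treated exhaust stack may contribute at most 10^(93/10) − 7.943e+08 = 1.201e+09, i.e. 90.80 dB.
Required insertion loss = 93 − 90.80 = 2.20 dB.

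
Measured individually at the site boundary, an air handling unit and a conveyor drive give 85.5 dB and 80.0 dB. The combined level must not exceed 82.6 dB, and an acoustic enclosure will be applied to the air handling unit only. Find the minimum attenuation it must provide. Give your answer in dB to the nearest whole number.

6 dB

Fixed contribution from the other source: Σ 10^(L/10) = 10^(80.0/10) = 1.000e+08 (80.00 dB).
The limit corresponds to 10^(82.6/10) = 1.820e+08; subtracting the fixed part leaves 8.197e+07 for the air handling unit, i.e. 79.14 dB.
Required insertion loss = 85.5 − 79.14 = 6.36 dB.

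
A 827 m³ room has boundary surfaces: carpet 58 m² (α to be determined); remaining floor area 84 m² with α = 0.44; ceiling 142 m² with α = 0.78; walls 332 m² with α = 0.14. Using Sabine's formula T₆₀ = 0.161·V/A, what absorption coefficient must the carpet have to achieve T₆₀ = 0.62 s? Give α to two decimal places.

From T₆₀ = 0.161·V/A, the target T₆₀ = 0.62 s needs A = 0.161·827/0.62 = 214.75 m².
Absorption from the other surfaces = 84·0.44 + 142·0.78 + 332·0.14 = 194.20 m², so the carpet must supply 20.55 m² over 58 m².
α = 20.55/58 = 0.354.

0.35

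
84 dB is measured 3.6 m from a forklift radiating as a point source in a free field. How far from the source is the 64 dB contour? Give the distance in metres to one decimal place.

36.0 m

The 20.0 dB drop corresponds to a distance ratio of 10^(20.0/20) for a point source.
r₂ = 3.6·10^((84−64)/20) = 3.6·10^(20.0/20) = 36.00 m.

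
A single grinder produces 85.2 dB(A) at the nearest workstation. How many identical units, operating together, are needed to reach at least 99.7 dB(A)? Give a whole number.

N identical sources give L₁ + 10·log₁₀ N, so require 10·log₁₀ N ≥ 99.7 − 85.2 = 14.5 dB.
N ≥ 10^(14.5/10) = 28.184, so N = 29.

29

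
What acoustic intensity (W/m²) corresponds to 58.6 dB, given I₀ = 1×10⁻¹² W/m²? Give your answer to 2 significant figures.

I = I₀·10^(L/10) = 10⁻¹² × 10^(58.6/10) = 10^(-6.140).

7.2e-07 W/m²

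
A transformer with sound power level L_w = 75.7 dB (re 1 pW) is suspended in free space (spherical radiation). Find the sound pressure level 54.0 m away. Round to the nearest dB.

The power spreads over a sphere of area 4π·r², so L_p = L_w − 10·log₁₀(4π·r²).
4π·r² = 3.664e+04 m², 10·log₁₀ of that is 45.640 dB.
L_p = 75.7 − 45.640 = 30.06 dB.

30 dB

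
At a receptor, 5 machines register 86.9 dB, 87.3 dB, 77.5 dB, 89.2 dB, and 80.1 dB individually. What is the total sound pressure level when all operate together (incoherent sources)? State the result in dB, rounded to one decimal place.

Incoherent sources combine by intensity addition: L_total = 10·log₁₀(Σ 10^(L_i/10)).
Σ 10^(L/10) = 10^(86.9/10) + 10^(87.3/10) + 10^(77.5/10) + 10^(89.2/10) + 10^(80.1/10) = 2.017e+09.
L_total = 10·log₁₀(2.017e+09) = 93.05 dB.

93.0 dB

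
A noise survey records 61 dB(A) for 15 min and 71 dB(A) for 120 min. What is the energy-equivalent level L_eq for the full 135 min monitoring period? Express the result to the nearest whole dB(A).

L_eq = 10·log₁₀[(1/T)·Σ tᵢ·10^(Lᵢ/10)] with T = 135 min.
Σ tᵢ·10^(Lᵢ/10) = 15·10^(61/10) + 120·10^(71/10) = 1.530e+09.
L_eq = 10·log₁₀(1.530e+09/135) = 70.54 dB(A).

71 dB(A)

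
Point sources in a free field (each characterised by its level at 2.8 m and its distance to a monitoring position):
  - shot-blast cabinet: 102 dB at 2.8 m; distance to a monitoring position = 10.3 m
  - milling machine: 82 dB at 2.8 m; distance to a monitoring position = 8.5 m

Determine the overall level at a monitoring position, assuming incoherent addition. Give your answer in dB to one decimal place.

First find each source's level at the receiver (point-source: −20·log₁₀(r/r_ref)), then combine on an intensity basis.
shot-blast cabinet: 102 − 20·log₁₀(10.3/2.8) = 102 − 11.31 = 90.69 dB.
milling machine: 82 − 20·log₁₀(8.5/2.8) = 82 − 9.65 = 72.35 dB.
Σ 10^(L/10) = 1.188e+09 → L_total = 10·log₁₀(1.188e+09) = 90.75 dB.

90.7 dB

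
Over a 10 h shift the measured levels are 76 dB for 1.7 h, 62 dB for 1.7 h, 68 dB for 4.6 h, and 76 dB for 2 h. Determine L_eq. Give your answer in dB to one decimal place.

72.5 dB

Weight each interval's intensity by its duration and average over T = 10 h:
Σ tᵢ·10^(Lᵢ/10) = 1.7·10^(76/10) + 1.7·10^(62/10) + 4.6·10^(68/10) + 2·10^(76/10) = 1.790e+08.
L_eq = 10·log₁₀(1.790e+08/10) = 72.53 dB.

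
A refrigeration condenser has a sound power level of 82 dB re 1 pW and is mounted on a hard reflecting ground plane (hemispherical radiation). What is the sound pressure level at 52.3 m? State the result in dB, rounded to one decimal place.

39.6 dB

The power spreads over a hemisphere of area 2π·r², so L_p = L_w − 10·log₁₀(2π·r²).
2π·r² = 1.719e+04 m², 10·log₁₀ of that is 42.352 dB.
L_p = 82 − 42.352 = 39.65 dB.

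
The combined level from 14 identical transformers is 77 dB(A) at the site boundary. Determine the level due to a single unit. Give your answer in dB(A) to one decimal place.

65.5 dB(A)

Dividing the total intensity by 14 lowers the level by 10·log₁₀ 14 = 11.461 dB: L₁ = 77 − 11.461.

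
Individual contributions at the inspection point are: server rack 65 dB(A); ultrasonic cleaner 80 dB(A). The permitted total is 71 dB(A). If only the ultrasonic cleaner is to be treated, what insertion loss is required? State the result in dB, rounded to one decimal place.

The untreated sources together contribute 10^(65/10) = 3.162e+06, i.e. 65.00 dB(A).
To meet 71 dB(A) overall, the treated ultrasonic cleaner may contribute at most 10^(71/10) − 3.162e+06 = 9.427e+06, i.e. 69.74 dB(A).
So the ultrasonic cleaner must be reduced from 80 to 69.74 dB(A): IL = 10.26 dB.

10.3 dB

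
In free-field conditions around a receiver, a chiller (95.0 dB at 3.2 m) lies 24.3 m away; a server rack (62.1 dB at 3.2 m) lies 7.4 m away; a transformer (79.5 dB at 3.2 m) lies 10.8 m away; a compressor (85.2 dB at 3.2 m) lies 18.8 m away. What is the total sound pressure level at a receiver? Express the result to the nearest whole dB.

79 dB

Propagate each source to the receiver with L = L_ref − 20·log₁₀(r/r_ref), then add intensities.
chiller: 95.0 − 20·log₁₀(24.3/3.2) = 95.0 − 17.61 = 77.39 dB.
server rack: 62.1 − 20·log₁₀(7.4/3.2) = 62.1 − 7.28 = 54.82 dB.
transformer: 79.5 − 20·log₁₀(10.8/3.2) = 79.5 − 10.57 = 68.93 dB.
compressor: 85.2 − 20·log₁₀(18.8/3.2) = 85.2 − 15.38 = 69.82 dB.
Σ 10^(L/10) = 7.256e+07 → L_total = 10·log₁₀(7.256e+07) = 78.61 dB.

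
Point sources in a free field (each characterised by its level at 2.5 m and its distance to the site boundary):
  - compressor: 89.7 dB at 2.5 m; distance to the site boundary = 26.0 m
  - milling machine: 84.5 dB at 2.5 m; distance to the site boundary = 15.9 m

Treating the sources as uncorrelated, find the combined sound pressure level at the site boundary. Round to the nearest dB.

First find each source's level at the receiver (point-source: −20·log₁₀(r/r_ref)), then combine on an intensity basis.
compressor: 89.7 − 20·log₁₀(26.0/2.5) = 89.7 − 20.34 = 69.36 dB.
milling machine: 84.5 − 20·log₁₀(15.9/2.5) = 84.5 − 16.07 = 68.43 dB.
Σ 10^(L/10) = 1.560e+07 → L_total = 10·log₁₀(1.560e+07) = 71.93 dB.

72 dB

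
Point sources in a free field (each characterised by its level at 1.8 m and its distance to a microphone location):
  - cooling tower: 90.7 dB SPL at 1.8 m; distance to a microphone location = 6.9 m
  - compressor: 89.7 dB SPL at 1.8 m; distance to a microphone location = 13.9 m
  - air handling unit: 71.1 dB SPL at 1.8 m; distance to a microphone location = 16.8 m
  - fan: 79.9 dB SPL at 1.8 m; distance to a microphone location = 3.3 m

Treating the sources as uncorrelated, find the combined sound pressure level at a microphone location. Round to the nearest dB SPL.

First find each source's level at the receiver (point-source: −20·log₁₀(r/r_ref)), then combine on an intensity basis.
cooling tower: 90.7 − 20·log₁₀(6.9/1.8) = 90.7 − 11.67 = 79.03 dB SPL.
compressor: 89.7 − 20·log₁₀(13.9/1.8) = 89.7 − 17.75 = 71.95 dB SPL.
air handling unit: 71.1 − 20·log₁₀(16.8/1.8) = 71.1 − 19.40 = 51.70 dB SPL.
fan: 79.9 − 20·log₁₀(3.3/1.8) = 79.9 − 5.26 = 74.64 dB SPL.
Σ 10^(L/10) = 1.248e+08 → L_total = 10·log₁₀(1.248e+08) = 80.96 dB SPL.

81 dB SPL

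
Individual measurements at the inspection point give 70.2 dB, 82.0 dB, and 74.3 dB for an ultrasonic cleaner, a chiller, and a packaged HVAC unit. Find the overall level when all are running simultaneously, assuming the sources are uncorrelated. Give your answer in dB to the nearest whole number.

For uncorrelated sources the intensities add, so convert each level to linear form, sum, and take 10·log₁₀ of the total.
Σ 10^(L/10) = 10^(70.2/10) + 10^(82.0/10) + 10^(74.3/10) = 1.959e+08.
L_total = 10·log₁₀(1.959e+08) = 82.92 dB.

83 dB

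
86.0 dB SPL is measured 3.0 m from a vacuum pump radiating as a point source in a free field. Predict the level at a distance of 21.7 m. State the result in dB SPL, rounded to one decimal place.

For a point source, L₂ = L₁ − 20·log₁₀(r₂/r₁).
L₂ = 86.0 − 20·log₁₀(21.7/3.0) = 86.0 − 17.187 = 68.81 dB SPL.

68.8 dB SPL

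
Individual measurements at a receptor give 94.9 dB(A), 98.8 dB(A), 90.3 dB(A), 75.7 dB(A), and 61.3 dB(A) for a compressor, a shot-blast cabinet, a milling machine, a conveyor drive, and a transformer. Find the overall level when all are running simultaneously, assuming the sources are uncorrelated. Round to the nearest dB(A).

101 dB(A)

For uncorrelated sources the intensities add, so convert each level to linear form, sum, and take 10·log₁₀ of the total.
Σ 10^(L/10) = 10^(94.9/10) + 10^(98.8/10) + 10^(90.3/10) + 10^(75.7/10) + 10^(61.3/10) = 1.179e+10.
L_total = 10·log₁₀(1.179e+10) = 100.71 dB(A).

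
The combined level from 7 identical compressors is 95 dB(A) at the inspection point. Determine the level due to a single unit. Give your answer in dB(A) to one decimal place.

7 equal contributions raise the level by 10·log₁₀ 7 = 8.451 dB, so each unit alone gives 95 − 8.451.

86.5 dB(A)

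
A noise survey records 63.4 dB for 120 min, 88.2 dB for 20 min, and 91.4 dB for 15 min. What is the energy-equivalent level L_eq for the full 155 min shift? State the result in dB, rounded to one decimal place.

The energy average is taken in the linear domain: L_eq = 10·log₁₀[(Σ tᵢ·10^(Lᵢ/10))/T], T = 155 min.
Σ tᵢ·10^(Lᵢ/10) = 120·10^(63.4/10) + 20·10^(88.2/10) + 15·10^(91.4/10) = 3.418e+10.
L_eq = 10·log₁₀(3.418e+10/155) = 83.43 dB.

83.4 dB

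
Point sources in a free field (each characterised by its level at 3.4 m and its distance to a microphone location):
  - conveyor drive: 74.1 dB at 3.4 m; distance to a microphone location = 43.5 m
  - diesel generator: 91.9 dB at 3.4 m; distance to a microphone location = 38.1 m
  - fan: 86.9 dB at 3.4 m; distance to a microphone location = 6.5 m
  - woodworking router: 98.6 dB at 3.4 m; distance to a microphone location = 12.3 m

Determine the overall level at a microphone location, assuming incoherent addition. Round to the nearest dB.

Apply inverse-square spreading to bring every level to the receiver, then sum 10^(L/10).
conveyor drive: 74.1 − 20·log₁₀(43.5/3.4) = 74.1 − 22.14 = 51.96 dB.
diesel generator: 91.9 − 20·log₁₀(38.1/3.4) = 91.9 − 20.99 = 70.91 dB.
fan: 86.9 − 20·log₁₀(6.5/3.4) = 86.9 − 5.63 = 81.27 dB.
woodworking router: 98.6 − 20·log₁₀(12.3/3.4) = 98.6 − 11.17 = 87.43 dB.
Σ 10^(L/10) = 7.000e+08 → L_total = 10·log₁₀(7.000e+08) = 88.45 dB.

88 dB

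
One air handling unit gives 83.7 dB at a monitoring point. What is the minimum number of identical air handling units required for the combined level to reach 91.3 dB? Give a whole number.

Need L₁ + 10·log₁₀ N ≥ 91.3, i.e. log₁₀ N ≥ 0.76.
N ≥ 10^(7.6/10) = 5.754, so N = 6.

6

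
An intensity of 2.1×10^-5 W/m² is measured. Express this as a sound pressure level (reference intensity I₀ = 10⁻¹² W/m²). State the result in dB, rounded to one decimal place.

73.2 dB

I/I₀ = 2.1×10^-5/10⁻¹² = 2.1×10^7, and L = 10·log₁₀(I/I₀).
L = 10·(0.3222 + 7) = 73.22 dB.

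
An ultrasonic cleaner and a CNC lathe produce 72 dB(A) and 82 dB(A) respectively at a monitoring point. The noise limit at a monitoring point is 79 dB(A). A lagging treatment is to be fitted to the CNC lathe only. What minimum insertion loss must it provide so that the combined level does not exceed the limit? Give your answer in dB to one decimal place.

4.0 dB

Everything except the CNC lathe sums to 10^(72/10) = 1.585e+07 in linear terms, 72.00 dB(A).
The limit corresponds to 10^(79/10) = 7.943e+07; subtracting the fixed part leaves 6.358e+07 for the CNC lathe, i.e. 78.03 dB(A).
So the CNC lathe must be reduced from 82 to 78.03 dB(A): IL = 3.97 dB.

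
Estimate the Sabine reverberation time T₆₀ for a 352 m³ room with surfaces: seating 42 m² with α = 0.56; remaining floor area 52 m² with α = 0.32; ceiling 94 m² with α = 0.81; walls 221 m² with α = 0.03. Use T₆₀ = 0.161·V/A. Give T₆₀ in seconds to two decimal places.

0.46 s

Total absorption A = 42·0.56 + 52·0.32 + 94·0.81 + 221·0.03 = 122.93 m² sabins.
T₆₀ = 0.161·V/A = 0.161·352/122.93 = 0.461 s.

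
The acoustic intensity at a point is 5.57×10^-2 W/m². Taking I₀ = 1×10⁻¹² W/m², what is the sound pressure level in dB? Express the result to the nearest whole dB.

I/I₀ = 5.57×10^-2/10⁻¹² = 5.57×10^10, and L = 10·log₁₀(I/I₀).
L = 10·(0.7459 + 10) = 107.46 dB.

107 dB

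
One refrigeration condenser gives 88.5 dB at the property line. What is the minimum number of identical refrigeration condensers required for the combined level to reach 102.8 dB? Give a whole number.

27

N identical sources give L₁ + 10·log₁₀ N, so require 10·log₁₀ N ≥ 102.8 − 88.5 = 14.3 dB.
N ≥ 10^(14.3/10) = 26.915, so N = 27.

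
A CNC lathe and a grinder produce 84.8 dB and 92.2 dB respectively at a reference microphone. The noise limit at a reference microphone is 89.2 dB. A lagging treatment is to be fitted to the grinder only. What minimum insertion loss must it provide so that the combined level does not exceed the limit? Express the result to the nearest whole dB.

5 dB

The untreated sources together contribute 10^(84.8/10) = 3.020e+08, i.e. 84.80 dB.
To meet 89.2 dB overall, the treated grinder may contribute at most 10^(89.2/10) − 3.020e+08 = 5.298e+08, i.e. 87.24 dB.
Required insertion loss = 92.2 − 87.24 = 4.96 dB.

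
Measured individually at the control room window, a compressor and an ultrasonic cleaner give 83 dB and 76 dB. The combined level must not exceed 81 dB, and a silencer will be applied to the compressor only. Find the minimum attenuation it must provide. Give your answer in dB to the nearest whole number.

4 dB

Fixed contribution from the other source: Σ 10^(L/10) = 10^(76/10) = 3.981e+07 (76.00 dB).
The limit corresponds to 10^(81/10) = 1.259e+08; subtracting the fixed part leaves 8.608e+07 for the compressor, i.e. 79.35 dB.
So the compressor must be reduced from 83 to 79.35 dB: IL = 3.65 dB.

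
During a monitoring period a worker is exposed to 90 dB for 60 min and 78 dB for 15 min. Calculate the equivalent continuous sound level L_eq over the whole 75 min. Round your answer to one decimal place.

89.1 dB

The energy average is taken in the linear domain: L_eq = 10·log₁₀[(Σ tᵢ·10^(Lᵢ/10))/T], T = 75 min.
Σ tᵢ·10^(Lᵢ/10) = 60·10^(90/10) + 15·10^(78/10) = 6.095e+10.
L_eq = 10·log₁₀(6.095e+10/75) = 89.10 dB.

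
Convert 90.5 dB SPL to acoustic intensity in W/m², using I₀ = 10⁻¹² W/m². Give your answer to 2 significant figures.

L = 10·log₁₀(I/I₀) ⇒ I = I₀·10^(L/10) = 10⁻¹² × 10^9.05.

0.0011 W/m²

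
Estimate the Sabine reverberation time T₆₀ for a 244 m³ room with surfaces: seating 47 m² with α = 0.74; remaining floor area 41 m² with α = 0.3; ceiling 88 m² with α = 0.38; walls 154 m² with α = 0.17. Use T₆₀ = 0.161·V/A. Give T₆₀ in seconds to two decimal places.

0.37 s

Summing Sᵢαᵢ: 47·0.74 + 41·0.3 + 88·0.38 + 154·0.17 = 106.70 m².
T₆₀ = 0.161·V/A = 0.161·244/106.70 = 0.368 s.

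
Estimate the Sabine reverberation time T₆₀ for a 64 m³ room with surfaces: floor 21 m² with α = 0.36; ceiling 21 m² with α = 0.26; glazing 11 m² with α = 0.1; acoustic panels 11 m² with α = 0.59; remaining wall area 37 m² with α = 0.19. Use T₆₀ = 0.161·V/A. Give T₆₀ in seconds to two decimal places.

Total absorption A = 21·0.36 + 21·0.26 + 11·0.1 + 11·0.59 + 37·0.19 = 27.64 m² sabins.
T₆₀ = 0.161 × 64 / 27.64 = 0.373 s.

0.37 s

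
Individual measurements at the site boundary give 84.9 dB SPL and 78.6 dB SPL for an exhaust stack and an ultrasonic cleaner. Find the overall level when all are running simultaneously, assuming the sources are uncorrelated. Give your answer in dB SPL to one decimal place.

For uncorrelated sources the intensities add, so convert each level to linear form, sum, and take 10·log₁₀ of the total.
Σ 10^(L/10) = 10^(84.9/10) + 10^(78.6/10) = 3.815e+08.
L_total = 10·log₁₀(3.815e+08) = 85.81 dB SPL.

85.8 dB SPL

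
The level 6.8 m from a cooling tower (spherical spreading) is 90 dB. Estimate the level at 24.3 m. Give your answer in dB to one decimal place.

Point-source attenuation: ΔL = 20·log₁₀(r₂/r₁) = 20·log₁₀(24.3/6.8) = 11.062 dB.
L₂ = 90 − 20·log₁₀(24.3/6.8) = 90 − 11.062 = 78.94 dB.

78.9 dB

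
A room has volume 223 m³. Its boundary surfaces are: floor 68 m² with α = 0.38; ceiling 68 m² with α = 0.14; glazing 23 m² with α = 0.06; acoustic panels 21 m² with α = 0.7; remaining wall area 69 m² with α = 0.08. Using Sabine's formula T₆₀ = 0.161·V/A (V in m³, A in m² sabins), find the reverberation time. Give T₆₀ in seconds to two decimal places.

A = Σ Sᵢαᵢ = 68·0.38 + 68·0.14 + 23·0.06 + 21·0.7 + 69·0.08 = 56.96 m².
T₆₀ = 0.161 × 223 / 56.96 = 0.630 s.

0.63 s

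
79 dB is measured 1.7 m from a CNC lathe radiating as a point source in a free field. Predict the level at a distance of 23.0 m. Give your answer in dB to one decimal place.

56.4 dB

Spherical spreading from a point source gives a 20·log₁₀(r₂/r₁) drop.
L₂ = 79 − 20·log₁₀(23.0/1.7) = 79 − 22.626 = 56.37 dB.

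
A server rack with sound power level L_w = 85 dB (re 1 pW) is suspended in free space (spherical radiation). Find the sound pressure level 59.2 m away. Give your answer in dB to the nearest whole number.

L_p = L_w − 10·log₁₀(4π·r²) with r = 59.2 m.
4π·r² = 4.404e+04 m², 10·log₁₀ of that is 46.439 dB.
L_p = 85 − 46.439 = 38.56 dB.

39 dB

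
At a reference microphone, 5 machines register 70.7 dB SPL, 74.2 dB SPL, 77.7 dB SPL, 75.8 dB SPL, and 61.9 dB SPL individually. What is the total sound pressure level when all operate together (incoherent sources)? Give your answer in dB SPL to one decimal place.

81.4 dB SPL

For uncorrelated sources the intensities add, so convert each level to linear form, sum, and take 10·log₁₀ of the total.
Σ 10^(L/10) = 10^(70.7/10) + 10^(74.2/10) + 10^(77.7/10) + 10^(75.8/10) + 10^(61.9/10) = 1.365e+08.
L_total = 10·log₁₀(1.365e+08) = 81.35 dB SPL.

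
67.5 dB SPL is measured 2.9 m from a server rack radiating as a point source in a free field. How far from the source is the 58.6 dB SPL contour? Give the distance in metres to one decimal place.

8.1 m

For a point source L₁ − L₂ = 20·log₁₀(r₂/r₁), so r₂ = r₁·10^((L₁−L₂)/20).
r₂ = 2.9·10^((67.5−58.6)/20) = 2.9·10^(8.9/20) = 8.08 m.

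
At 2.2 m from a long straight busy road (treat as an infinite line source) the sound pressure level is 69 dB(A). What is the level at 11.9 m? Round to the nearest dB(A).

62 dB(A)

For a line source, L₂ = L₁ − 10·log₁₀(r₂/r₁).
L₂ = 69 − 10·log₁₀(11.9/2.2) = 69 − 7.331 = 61.67 dB(A).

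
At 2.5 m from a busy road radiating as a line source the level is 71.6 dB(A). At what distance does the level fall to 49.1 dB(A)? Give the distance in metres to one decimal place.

444.6 m

For a line source L₁ − L₂ = 10·log₁₀(r₂/r₁), so r₂ = r₁·10^((L₁−L₂)/10).
r₂ = 2.5·10^((71.6−49.1)/10) = 2.5·10^(22.5/10) = 444.57 m.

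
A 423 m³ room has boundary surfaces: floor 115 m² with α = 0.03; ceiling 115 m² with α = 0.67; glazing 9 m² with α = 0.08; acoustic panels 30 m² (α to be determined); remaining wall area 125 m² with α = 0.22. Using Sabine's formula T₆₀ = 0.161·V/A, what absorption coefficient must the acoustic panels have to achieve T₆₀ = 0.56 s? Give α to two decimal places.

0.43

A = 0.161·V/T₆₀ = 0.161·423/0.56 = 121.61 m² sabins.
Absorption from the other surfaces = 115·0.03 + 115·0.67 + 9·0.08 + 125·0.22 = 108.72 m², so the acoustic panels must supply 12.89 m² over 30 m².
α = 12.89/30 = 0.430.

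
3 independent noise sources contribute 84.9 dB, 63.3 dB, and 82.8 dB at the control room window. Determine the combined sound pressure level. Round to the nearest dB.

Incoherent sources combine by intensity addition: L_total = 10·log₁₀(Σ 10^(L_i/10)).
Σ 10^(L/10) = 10^(84.9/10) + 10^(63.3/10) + 10^(82.8/10) = 5.017e+08.
L_total = 10·log₁₀(5.017e+08) = 87.00 dB.

87 dB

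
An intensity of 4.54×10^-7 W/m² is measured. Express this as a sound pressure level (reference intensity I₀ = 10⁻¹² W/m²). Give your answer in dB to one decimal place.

56.6 dB

Dividing by I₀ shifts the exponent by 12: I/I₀ = 4.54×10^5.
L = 10·(0.6571 + 5) = 56.57 dB.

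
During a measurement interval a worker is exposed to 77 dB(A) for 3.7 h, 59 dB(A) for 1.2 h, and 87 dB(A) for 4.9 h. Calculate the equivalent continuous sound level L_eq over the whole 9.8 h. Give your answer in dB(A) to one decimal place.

84.3 dB(A)

The energy average is taken in the linear domain: L_eq = 10·log₁₀[(Σ tᵢ·10^(Lᵢ/10))/T], T = 9.8 h.
Σ tᵢ·10^(Lᵢ/10) = 3.7·10^(77/10) + 1.2·10^(59/10) + 4.9·10^(87/10) = 2.642e+09.
L_eq = 10·log₁₀(2.642e+09/9.8) = 84.31 dB(A).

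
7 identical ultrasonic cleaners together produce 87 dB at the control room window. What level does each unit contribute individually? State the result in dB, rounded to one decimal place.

Dividing the total intensity by 7 lowers the level by 10·log₁₀ 7 = 8.451 dB: L₁ = 87 − 8.451.

78.5 dB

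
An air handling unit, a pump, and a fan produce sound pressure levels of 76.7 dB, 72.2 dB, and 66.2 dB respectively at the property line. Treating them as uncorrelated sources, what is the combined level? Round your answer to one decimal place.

For uncorrelated sources the intensities add, so convert each level to linear form, sum, and take 10·log₁₀ of the total.
Σ 10^(L/10) = 10^(76.7/10) + 10^(72.2/10) + 10^(66.2/10) = 6.754e+07.
L_total = 10·log₁₀(6.754e+07) = 78.30 dB.

78.3 dB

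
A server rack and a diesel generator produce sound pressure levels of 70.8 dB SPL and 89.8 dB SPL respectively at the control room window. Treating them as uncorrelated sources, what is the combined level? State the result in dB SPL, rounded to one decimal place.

For uncorrelated sources the intensities add, so convert each level to linear form, sum, and take 10·log₁₀ of the total.
Σ 10^(L/10) = 10^(70.8/10) + 10^(89.8/10) = 9.670e+08.
L_total = 10·log₁₀(9.670e+08) = 89.85 dB SPL.

89.9 dB SPL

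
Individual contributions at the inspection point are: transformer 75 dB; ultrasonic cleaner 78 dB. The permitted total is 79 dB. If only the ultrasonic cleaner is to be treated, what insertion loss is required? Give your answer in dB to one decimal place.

1.2 dB

The untreated sources together contribute 10^(75/10) = 3.162e+07, i.e. 75.00 dB.
To meet 79 dB overall, the treated ultrasonic cleaner may contribute at most 10^(79/10) − 3.162e+07 = 4.781e+07, i.e. 76.80 dB.
Required insertion loss = 78 − 76.80 = 1.20 dB.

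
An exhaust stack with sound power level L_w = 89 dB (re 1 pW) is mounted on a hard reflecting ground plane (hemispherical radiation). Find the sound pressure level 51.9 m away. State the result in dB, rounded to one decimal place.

46.7 dB

Free-field hemispherical radiation: L_p = L_w − 10·log₁₀(2π·r²), r = 51.9 m.
2π·r² = 1.692e+04 m², 10·log₁₀ of that is 42.285 dB.
L_p = 89 − 42.285 = 46.71 dB.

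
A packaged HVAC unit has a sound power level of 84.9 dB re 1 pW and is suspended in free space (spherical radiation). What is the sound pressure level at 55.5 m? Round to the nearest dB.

39 dB

Free-field spherical radiation: L_p = L_w − 10·log₁₀(4π·r²), r = 55.5 m.
4π·r² = 3.871e+04 m², 10·log₁₀ of that is 45.878 dB.
L_p = 84.9 − 45.878 = 39.02 dB.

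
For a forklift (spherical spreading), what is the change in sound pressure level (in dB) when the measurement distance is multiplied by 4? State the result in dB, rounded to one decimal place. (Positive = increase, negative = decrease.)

-12.0 dB

With spherical spreading the level changes by −20·log₁₀(r₂/r₁).
ΔL = −20·log₁₀(4) = -12.04 dB.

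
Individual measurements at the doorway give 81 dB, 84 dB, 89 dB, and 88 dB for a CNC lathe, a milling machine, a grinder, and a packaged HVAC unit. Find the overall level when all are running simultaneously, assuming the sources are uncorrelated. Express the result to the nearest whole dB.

93 dB

Incoherent sources combine by intensity addition: L_total = 10·log₁₀(Σ 10^(L_i/10)).
Σ 10^(L/10) = 10^(81/10) + 10^(84/10) + 10^(89/10) + 10^(88/10) = 1.802e+09.
L_total = 10·log₁₀(1.802e+09) = 92.56 dB.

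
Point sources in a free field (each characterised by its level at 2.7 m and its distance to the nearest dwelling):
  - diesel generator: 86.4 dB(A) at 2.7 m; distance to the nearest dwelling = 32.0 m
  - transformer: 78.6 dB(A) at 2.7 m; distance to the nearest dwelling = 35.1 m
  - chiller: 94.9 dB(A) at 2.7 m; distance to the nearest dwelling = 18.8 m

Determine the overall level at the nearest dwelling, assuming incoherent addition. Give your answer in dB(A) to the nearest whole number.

Apply inverse-square spreading to bring every level to the receiver, then sum 10^(L/10).
diesel generator: 86.4 − 20·log₁₀(32.0/2.7) = 86.4 − 21.48 = 64.92 dB(A).
transformer: 78.6 − 20·log₁₀(35.1/2.7) = 78.6 − 22.28 = 56.32 dB(A).
chiller: 94.9 − 20·log₁₀(18.8/2.7) = 94.9 − 16.86 = 78.04 dB(A).
Σ 10^(L/10) = 6.728e+07 → L_total = 10·log₁₀(6.728e+07) = 78.28 dB(A).

78 dB(A)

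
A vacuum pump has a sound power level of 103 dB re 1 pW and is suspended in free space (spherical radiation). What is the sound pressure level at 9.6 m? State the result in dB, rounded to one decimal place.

L_p = L_w − 10·log₁₀(4π·r²) with r = 9.6 m.
4π·r² = 1158 m², 10·log₁₀ of that is 30.638 dB.
L_p = 103 − 30.638 = 72.36 dB.

72.4 dB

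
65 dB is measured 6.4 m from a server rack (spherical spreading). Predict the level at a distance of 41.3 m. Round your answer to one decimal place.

48.8 dB

Spherical spreading from a point source gives a 20·log₁₀(r₂/r₁) drop.
L₂ = 65 − 20·log₁₀(41.3/6.4) = 65 − 16.195 = 48.80 dB.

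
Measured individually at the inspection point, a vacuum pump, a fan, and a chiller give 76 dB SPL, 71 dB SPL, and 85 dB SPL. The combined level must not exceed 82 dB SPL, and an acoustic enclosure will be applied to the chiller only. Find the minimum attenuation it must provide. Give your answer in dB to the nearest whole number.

Everything except the chiller sums to 10^(76/10) + 10^(71/10) = 5.240e+07 in linear terms, 77.19 dB SPL.
The limit corresponds to 10^(82/10) = 1.585e+08; subtracting the fixed part leaves 1.061e+08 for the chiller, i.e. 80.26 dB SPL.
Required insertion loss = 85 − 80.26 = 4.74 dB.

5 dB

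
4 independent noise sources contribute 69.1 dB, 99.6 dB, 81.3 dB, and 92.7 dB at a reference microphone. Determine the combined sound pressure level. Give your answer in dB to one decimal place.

100.5 dB

For uncorrelated sources the intensities add, so convert each level to linear form, sum, and take 10·log₁₀ of the total.
Σ 10^(L/10) = 10^(69.1/10) + 10^(99.6/10) + 10^(81.3/10) + 10^(92.7/10) = 1.113e+10.
L_total = 10·log₁₀(1.113e+10) = 100.46 dB.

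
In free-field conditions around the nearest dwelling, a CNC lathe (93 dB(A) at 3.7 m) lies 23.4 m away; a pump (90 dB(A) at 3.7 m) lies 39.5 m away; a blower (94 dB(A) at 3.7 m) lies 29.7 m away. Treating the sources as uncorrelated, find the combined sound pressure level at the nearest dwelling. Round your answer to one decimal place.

79.9 dB(A)

Propagate each source to the receiver with L = L_ref − 20·log₁₀(r/r_ref), then add intensities.
CNC lathe: 93 − 20·log₁₀(23.4/3.7) = 93 − 16.02 = 76.98 dB(A).
pump: 90 − 20·log₁₀(39.5/3.7) = 90 − 20.57 = 69.43 dB(A).
blower: 94 − 20·log₁₀(29.7/3.7) = 94 − 18.09 = 75.91 dB(A).
Σ 10^(L/10) = 9.764e+07 → L_total = 10·log₁₀(9.764e+07) = 79.90 dB(A).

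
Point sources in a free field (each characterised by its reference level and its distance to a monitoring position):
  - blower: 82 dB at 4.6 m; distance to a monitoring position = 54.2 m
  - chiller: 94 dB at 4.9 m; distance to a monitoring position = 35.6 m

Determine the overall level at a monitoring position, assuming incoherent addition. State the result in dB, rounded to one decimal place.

Apply inverse-square spreading to bring every level to the receiver, then sum 10^(L/10).
blower: 82 − 20·log₁₀(54.2/4.6) = 82 − 21.42 = 60.58 dB.
chiller: 94 − 20·log₁₀(35.6/4.9) = 94 − 17.23 = 76.77 dB.
Σ 10^(L/10) = 4.873e+07 → L_total = 10·log₁₀(4.873e+07) = 76.88 dB.

76.9 dB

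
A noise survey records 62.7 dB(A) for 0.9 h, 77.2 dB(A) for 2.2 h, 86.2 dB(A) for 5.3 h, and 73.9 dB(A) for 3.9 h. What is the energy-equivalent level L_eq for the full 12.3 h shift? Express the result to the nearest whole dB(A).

L_eq = 10·log₁₀[(1/T)·Σ tᵢ·10^(Lᵢ/10)] with T = 12.3 h.
Σ tᵢ·10^(Lᵢ/10) = 0.9·10^(62.7/10) + 2.2·10^(77.2/10) + 5.3·10^(86.2/10) + 3.9·10^(73.9/10) = 2.422e+09.
L_eq = 10·log₁₀(2.422e+09/12.3) = 82.94 dB(A).

83 dB(A)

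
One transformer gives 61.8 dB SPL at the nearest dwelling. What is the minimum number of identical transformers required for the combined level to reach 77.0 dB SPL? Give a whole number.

The shortfall is 77.0 − 61.8 = 15.2 dB, and N units add 10·log₁₀ N, so need 10·log₁₀ N ≥ 15.2.
N ≥ 10^(15.2/10) = 33.113, so N = 34.

34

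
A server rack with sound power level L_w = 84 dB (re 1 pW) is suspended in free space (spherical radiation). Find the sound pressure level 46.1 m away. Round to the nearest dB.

L_p = L_w − 10·log₁₀(4π·r²) with r = 46.1 m.
4π·r² = 2.671e+04 m², 10·log₁₀ of that is 44.266 dB.
L_p = 84 − 44.266 = 39.73 dB.

40 dB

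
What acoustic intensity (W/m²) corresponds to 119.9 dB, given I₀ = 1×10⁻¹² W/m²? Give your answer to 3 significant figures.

0.977 W/m²

L = 10·log₁₀(I/I₀) ⇒ I = I₀·10^(L/10) = 10⁻¹² × 10^11.99.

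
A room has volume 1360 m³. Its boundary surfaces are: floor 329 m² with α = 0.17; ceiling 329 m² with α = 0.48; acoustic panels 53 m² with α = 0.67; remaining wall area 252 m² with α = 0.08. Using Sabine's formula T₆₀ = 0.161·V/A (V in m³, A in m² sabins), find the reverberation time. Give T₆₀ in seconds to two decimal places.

Total absorption A = 329·0.17 + 329·0.48 + 53·0.67 + 252·0.08 = 269.52 m² sabins.
T₆₀ = 0.161 × 1360 / 269.52 = 0.812 s.

0.81 s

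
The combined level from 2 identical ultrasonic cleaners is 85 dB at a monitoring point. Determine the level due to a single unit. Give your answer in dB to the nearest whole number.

2 equal contributions raise the level by 10·log₁₀ 2 = 3.010 dB, so each unit alone gives 85 − 3.010.

82 dB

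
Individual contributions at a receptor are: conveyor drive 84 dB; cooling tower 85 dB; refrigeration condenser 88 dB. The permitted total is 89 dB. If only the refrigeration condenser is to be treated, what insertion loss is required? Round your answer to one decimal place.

Everything except the refrigeration condenser sums to 10^(84/10) + 10^(85/10) = 5.674e+08 in linear terms, 87.54 dB.
The limit corresponds to 10^(89/10) = 7.943e+08; subtracting the fixed part leaves 2.269e+08 for the refrigeration condenser, i.e. 83.56 dB.
So the refrigeration condenser must be reduced from 88 to 83.56 dB: IL = 4.44 dB.

4.4 dB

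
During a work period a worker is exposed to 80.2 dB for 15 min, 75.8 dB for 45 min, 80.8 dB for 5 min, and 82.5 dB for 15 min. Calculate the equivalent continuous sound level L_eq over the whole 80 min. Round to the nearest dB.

79 dB

The energy average is taken in the linear domain: L_eq = 10·log₁₀[(Σ tᵢ·10^(Lᵢ/10))/T], T = 80 min.
Σ tᵢ·10^(Lᵢ/10) = 15·10^(80.2/10) + 45·10^(75.8/10) + 5·10^(80.8/10) + 15·10^(82.5/10) = 6.550e+09.
L_eq = 10·log₁₀(6.550e+09/80) = 79.13 dB.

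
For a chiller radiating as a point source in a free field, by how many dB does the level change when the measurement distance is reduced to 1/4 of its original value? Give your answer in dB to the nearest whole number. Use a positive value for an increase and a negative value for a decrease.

With spherical spreading the level changes by −20·log₁₀(r₂/r₁).
ΔL = −20·log₁₀(0.25) = +12.04 dB.

+12 dB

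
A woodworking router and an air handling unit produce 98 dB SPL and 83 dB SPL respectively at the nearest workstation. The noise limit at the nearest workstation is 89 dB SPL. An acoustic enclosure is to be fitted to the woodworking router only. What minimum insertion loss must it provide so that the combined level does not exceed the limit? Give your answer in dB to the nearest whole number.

Everything except the woodworking router sums to 10^(83/10) = 1.995e+08 in linear terms, 83.00 dB SPL.
The limit corresponds to 10^(89/10) = 7.943e+08; subtracting the fixed part leaves 5.948e+08 for the woodworking router, i.e. 87.74 dB SPL.
So the woodworking router must be reduced from 98 to 87.74 dB SPL: IL = 10.26 dB.

10 dB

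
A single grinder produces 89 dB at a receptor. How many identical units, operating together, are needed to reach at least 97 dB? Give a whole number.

7

The shortfall is 97 − 89 = 8.0 dB, and N units add 10·log₁₀ N, so need 10·log₁₀ N ≥ 8.0.
N ≥ 10^(8.0/10) = 6.310, so N = 7.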